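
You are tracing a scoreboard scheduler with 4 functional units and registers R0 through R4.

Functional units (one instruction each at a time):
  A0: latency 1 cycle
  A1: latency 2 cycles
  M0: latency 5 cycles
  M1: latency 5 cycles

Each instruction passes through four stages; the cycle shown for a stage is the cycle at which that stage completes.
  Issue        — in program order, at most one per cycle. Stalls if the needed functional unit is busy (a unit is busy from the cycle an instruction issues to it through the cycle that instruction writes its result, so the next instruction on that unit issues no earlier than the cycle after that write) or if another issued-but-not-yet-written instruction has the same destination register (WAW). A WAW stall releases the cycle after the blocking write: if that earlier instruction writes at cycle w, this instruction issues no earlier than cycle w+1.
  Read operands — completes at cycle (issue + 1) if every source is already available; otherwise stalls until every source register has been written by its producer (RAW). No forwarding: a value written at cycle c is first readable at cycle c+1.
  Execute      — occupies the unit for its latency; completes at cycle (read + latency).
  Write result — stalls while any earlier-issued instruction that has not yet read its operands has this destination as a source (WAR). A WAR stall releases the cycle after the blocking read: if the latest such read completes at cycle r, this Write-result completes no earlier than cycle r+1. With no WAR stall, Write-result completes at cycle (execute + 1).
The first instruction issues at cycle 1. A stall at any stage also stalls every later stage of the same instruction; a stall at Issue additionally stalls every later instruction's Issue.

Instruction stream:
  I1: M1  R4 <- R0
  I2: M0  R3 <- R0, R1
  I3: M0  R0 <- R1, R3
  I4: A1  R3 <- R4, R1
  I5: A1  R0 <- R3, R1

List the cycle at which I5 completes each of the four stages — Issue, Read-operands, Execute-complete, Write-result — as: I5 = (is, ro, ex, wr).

I5 = (18, 19, 21, 22)

I1 -> (1, 2, 7, 8)
I2 -> (2, 3, 8, 9)
I3 -> (10, 11, 16, 17)  // struct: M0 busy until I2 writes@9
I4 -> (11, 12, 14, 15)
I5 -> (18, 19, 21, 22)  // WAW R0: wait I3 write@17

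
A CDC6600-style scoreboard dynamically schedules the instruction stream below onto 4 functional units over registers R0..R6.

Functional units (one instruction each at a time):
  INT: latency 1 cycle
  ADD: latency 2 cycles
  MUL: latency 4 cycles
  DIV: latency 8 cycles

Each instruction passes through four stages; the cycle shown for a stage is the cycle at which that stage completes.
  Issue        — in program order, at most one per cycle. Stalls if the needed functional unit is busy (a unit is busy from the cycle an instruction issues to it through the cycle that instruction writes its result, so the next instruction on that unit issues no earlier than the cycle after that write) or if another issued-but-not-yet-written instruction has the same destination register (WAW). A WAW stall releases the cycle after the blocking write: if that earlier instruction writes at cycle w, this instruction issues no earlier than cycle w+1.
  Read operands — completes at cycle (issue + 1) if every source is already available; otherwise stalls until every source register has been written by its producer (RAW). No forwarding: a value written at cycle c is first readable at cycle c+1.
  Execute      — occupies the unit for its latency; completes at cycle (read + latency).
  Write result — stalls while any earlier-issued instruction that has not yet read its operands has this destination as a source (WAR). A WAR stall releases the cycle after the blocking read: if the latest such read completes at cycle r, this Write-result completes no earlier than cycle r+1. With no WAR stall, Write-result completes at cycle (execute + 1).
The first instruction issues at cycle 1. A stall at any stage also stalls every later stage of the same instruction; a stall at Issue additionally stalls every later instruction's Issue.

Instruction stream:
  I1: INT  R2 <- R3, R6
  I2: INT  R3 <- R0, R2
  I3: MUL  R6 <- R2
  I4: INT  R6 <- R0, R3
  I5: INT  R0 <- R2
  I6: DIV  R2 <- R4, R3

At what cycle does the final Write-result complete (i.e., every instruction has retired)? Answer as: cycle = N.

I1 -> (1, 2, 3, 4)
I2 -> (5, 6, 7, 8)  // struct: INT busy until I1 writes@4
I3 -> (6, 7, 11, 12)
I4 -> (13, 14, 15, 16)  // WAW R6: wait I3 write@12
I5 -> (17, 18, 19, 20)  // struct: INT busy until I4 writes@16
I6 -> (18, 19, 27, 28)

cycle = 28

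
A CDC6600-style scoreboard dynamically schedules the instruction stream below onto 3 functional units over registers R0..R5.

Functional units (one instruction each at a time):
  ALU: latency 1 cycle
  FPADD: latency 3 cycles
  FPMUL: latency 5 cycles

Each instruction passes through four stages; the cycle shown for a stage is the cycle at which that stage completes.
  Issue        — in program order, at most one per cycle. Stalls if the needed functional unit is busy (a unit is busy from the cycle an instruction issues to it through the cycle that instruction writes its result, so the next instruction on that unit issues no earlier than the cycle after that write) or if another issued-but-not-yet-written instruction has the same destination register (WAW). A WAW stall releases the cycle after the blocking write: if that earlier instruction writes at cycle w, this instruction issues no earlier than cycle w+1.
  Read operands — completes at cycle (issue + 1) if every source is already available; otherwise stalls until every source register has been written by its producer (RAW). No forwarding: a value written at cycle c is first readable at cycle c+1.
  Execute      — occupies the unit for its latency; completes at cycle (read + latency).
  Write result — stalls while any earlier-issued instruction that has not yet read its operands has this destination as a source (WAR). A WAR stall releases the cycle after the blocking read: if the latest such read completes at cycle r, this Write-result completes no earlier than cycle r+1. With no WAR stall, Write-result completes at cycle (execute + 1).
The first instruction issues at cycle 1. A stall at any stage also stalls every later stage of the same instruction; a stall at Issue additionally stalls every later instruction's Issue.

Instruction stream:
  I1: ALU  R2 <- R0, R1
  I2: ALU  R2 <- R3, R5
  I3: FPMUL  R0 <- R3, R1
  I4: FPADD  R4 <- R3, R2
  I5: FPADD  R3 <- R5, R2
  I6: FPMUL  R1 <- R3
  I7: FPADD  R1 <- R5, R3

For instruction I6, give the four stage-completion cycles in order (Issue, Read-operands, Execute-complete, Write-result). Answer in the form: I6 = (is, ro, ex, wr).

cycle 1: I1 dispatched to ALU
cycle 2: I1 operands ready
cycle 3: I1 complete
cycle 4: R2←I1
cycle 5: I2 dispatched to ALU
cycle 6: I2 operands ready; I3 dispatched to FPMUL
cycle 7: I2 complete; I3 operands ready; I4 dispatched to FPADD
cycle 8: R2←I2
cycle 9: I4 operands ready
cycle 12: I3 complete; I4 complete
cycle 13: R0←I3; R4←I4
cycle 14: I5 dispatched to FPADD
cycle 15: I5 operands ready; I6 dispatched to FPMUL
cycle 18: I5 complete
cycle 19: R3←I5
cycle 20: I6 operands ready
cycle 25: I6 complete
cycle 26: R1←I6
cycle 27: I7 dispatched to FPADD
cycle 28: I7 operands ready
cycle 31: I7 complete
cycle 32: R1←I7

I6 = (15, 20, 25, 26)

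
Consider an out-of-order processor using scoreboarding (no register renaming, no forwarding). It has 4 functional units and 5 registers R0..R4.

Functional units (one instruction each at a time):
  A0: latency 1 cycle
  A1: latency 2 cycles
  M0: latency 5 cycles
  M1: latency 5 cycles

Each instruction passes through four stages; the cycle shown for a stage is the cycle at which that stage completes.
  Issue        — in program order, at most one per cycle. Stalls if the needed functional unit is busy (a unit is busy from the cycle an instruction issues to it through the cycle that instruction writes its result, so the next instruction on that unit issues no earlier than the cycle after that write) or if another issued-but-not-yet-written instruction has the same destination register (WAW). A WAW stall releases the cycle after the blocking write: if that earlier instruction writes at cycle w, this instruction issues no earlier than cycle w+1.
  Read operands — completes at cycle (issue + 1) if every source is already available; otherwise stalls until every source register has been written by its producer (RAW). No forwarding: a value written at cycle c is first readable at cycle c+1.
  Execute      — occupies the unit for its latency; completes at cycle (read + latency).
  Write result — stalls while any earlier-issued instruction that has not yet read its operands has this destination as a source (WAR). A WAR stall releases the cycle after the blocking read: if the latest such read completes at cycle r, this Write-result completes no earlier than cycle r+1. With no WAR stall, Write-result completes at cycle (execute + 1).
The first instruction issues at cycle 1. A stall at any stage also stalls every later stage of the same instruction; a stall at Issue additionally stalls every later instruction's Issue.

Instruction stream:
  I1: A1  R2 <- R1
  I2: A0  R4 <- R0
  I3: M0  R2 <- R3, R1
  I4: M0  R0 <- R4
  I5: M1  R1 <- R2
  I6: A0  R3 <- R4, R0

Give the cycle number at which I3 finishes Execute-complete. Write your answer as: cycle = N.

c1: I1→A1
c2: I1 RO | I2→A0
c3: I2 RO
c4: I1 EX | I2 EX
c5: I1 WR R2 | I2 WR R4
c6: I3→M0
c7: I3 RO
c12: I3 EX
c13: I3 WR R2
c14: I4→M0
c15: I4 RO | I5→M1
c16: I5 RO | I6→A0
c20: I4 EX
c21: I4 WR R0 | I5 EX
c22: I5 WR R1 | I6 RO
c23: I6 EX
c24: I6 WR R3

cycle = 12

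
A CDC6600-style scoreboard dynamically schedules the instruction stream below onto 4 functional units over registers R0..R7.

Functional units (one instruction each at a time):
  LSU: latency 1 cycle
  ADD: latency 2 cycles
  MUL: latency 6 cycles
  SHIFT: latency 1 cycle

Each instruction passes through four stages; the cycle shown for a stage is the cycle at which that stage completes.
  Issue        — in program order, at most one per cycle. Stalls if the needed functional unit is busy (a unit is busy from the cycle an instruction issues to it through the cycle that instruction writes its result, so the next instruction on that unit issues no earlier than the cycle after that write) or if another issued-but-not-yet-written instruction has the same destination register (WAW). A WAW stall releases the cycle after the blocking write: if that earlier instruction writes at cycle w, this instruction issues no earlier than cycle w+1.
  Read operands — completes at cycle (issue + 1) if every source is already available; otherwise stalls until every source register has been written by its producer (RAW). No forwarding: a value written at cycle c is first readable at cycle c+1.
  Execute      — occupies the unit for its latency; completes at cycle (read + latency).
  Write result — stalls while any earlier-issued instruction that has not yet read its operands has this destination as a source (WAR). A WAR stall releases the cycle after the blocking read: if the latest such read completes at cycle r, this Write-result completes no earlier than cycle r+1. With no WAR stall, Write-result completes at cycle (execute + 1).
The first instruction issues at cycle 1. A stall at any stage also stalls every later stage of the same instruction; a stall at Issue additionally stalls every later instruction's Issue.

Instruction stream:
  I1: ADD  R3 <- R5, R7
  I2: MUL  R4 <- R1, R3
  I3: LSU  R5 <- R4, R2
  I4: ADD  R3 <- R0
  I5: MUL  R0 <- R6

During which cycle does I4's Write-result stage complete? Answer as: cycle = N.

cycle = 10

[1] I1→ADD
[2] I1 RO, I2→MUL
[3] I3→LSU
[4] I1 EX
[5] I1 WR R3
[6] I2 RO, I4→ADD
[7] I4 RO
[9] I4 EX
[10] I4 WR R3
[12] I2 EX
[13] I2 WR R4
[14] I3 RO, I5→MUL
[15] I3 EX, I5 RO
[16] I3 WR R5
[21] I5 EX
[22] I5 WR R0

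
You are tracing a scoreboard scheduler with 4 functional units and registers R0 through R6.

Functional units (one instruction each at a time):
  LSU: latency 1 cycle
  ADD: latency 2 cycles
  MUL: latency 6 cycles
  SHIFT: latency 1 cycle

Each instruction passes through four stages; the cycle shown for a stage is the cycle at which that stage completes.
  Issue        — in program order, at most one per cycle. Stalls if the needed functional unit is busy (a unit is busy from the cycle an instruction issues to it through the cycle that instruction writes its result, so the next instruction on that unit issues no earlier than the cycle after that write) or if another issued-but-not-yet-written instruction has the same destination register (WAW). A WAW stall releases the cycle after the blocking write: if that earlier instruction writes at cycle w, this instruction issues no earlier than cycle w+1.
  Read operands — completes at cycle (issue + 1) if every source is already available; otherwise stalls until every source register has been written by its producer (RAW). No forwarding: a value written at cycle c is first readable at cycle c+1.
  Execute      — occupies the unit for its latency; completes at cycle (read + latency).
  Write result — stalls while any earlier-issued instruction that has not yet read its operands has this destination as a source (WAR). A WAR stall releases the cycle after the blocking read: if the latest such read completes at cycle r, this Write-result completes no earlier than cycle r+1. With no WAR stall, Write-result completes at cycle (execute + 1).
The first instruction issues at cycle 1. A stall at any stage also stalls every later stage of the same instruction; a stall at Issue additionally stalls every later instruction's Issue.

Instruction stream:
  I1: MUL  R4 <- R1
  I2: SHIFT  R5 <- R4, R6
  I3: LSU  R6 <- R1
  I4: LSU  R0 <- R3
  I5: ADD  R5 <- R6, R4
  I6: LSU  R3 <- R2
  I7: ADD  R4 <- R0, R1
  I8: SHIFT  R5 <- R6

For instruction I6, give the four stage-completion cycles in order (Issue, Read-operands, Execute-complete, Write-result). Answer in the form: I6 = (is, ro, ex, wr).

[1] I1 dispatched to MUL
[2] I1 operands ready | I2 dispatched to SHIFT
[3] I3 dispatched to LSU
[4] I3 operands ready
[5] I3 complete
[8] I1 complete
[9] R4←I1
[10] I2 operands ready
[11] I2 complete | R6←I3
[12] R5←I2 | I4 dispatched to LSU
[13] I4 operands ready | I5 dispatched to ADD
[14] I4 complete | I5 operands ready
[15] R0←I4
[16] I5 complete | I6 dispatched to LSU
[17] R5←I5 | I6 operands ready
[18] I6 complete | I7 dispatched to ADD
[19] R3←I6 | I7 operands ready | I8 dispatched to SHIFT
[20] I8 operands ready
[21] I7 complete | I8 complete
[22] R4←I7 | R5←I8

I6 = (16, 17, 18, 19)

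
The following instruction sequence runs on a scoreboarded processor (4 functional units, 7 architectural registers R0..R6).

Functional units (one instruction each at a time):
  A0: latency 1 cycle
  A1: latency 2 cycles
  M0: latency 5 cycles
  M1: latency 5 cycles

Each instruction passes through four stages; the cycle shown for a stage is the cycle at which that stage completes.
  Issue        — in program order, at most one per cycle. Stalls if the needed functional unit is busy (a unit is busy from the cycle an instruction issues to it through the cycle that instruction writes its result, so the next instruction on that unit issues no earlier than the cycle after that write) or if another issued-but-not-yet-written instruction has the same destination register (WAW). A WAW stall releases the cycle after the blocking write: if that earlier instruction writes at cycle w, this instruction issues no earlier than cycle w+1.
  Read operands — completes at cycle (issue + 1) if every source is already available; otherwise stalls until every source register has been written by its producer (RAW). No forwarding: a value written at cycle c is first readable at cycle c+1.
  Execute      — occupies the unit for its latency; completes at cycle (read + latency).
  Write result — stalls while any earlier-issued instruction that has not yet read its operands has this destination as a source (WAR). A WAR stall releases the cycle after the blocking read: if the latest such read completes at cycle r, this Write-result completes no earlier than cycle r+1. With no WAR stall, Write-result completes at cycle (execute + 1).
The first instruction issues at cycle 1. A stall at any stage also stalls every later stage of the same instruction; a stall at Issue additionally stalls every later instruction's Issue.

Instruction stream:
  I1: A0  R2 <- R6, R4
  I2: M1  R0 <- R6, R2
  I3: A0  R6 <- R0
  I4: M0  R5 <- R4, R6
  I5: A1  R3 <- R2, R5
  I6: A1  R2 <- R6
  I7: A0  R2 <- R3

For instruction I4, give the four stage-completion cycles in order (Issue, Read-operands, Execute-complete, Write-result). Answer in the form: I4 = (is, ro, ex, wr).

I4 = (6, 15, 20, 21)

[1] I1 dispatched to A0
[2] I1 operands ready, I2 dispatched to M1
[3] I1 complete
[4] R2←I1
[5] I2 operands ready, I3 dispatched to A0
[6] I4 dispatched to M0
[7] I5 dispatched to A1
[10] I2 complete
[11] R0←I2
[12] I3 operands ready
[13] I3 complete
[14] R6←I3
[15] I4 operands ready
[20] I4 complete
[21] R5←I4
[22] I5 operands ready
[24] I5 complete
[25] R3←I5
[26] I6 dispatched to A1
[27] I6 operands ready
[29] I6 complete
[30] R2←I6
[31] I7 dispatched to A0
[32] I7 operands ready
[33] I7 complete
[34] R2←I7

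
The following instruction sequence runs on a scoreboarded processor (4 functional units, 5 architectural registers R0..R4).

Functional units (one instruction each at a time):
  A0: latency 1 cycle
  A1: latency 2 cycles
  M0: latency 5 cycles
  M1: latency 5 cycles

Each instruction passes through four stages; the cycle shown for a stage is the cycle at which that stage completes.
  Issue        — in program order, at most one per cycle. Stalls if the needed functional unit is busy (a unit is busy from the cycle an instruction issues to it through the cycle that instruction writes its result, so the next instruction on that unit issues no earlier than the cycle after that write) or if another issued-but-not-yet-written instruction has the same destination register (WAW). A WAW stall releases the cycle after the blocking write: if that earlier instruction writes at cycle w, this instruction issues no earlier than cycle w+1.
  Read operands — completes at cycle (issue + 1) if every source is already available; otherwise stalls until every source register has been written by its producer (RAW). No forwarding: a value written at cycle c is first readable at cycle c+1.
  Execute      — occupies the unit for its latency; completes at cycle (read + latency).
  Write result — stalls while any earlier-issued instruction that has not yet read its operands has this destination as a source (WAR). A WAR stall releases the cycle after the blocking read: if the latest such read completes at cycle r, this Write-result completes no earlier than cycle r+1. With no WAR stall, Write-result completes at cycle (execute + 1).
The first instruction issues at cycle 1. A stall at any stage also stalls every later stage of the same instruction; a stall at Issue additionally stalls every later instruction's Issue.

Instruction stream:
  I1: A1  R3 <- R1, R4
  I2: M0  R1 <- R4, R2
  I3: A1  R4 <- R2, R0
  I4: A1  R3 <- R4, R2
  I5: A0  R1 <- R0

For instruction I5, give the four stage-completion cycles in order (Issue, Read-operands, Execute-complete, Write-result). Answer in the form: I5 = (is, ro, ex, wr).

I1 -> (1, 2, 4, 5)
I2 -> (2, 3, 8, 9)
I3 -> (6, 7, 9, 10)  // struct: A1 busy until I1 writes@5
I4 -> (11, 12, 14, 15)  // struct: A1 busy until I3 writes@10
I5 -> (12, 13, 14, 15)

I5 = (12, 13, 14, 15)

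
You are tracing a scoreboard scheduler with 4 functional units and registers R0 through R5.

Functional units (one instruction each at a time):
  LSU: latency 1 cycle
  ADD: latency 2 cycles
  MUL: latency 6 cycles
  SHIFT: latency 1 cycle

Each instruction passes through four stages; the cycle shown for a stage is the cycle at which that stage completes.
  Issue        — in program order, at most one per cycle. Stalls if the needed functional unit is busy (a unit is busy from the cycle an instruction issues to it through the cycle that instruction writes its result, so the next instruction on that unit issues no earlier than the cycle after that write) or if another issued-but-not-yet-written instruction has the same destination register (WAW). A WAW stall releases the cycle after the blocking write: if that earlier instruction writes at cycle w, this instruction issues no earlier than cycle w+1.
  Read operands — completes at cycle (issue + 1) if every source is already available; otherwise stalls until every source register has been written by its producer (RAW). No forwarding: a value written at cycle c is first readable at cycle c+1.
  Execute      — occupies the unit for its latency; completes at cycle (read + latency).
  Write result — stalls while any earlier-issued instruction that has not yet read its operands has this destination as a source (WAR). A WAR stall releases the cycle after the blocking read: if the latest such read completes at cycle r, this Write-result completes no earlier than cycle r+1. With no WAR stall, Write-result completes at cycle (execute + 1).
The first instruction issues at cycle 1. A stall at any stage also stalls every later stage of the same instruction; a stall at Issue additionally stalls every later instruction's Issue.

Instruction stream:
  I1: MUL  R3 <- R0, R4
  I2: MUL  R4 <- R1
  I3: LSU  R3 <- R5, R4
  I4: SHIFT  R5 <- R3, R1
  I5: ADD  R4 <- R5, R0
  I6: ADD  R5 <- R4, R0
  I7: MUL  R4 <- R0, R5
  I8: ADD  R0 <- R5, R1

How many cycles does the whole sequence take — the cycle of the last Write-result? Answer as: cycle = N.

  I1 | 1 | 2 | 8 | 9
  I2 | 10 | 11 | 17 | 18   struct: MUL busy until I1 writes@9
  I3 | 11 | 19 | 20 | 21   RAW R4: wait I2 write@18
  I4 | 12 | 22 | 23 | 24   RAW R3: wait I3 write@21
  I5 | 19 | 25 | 27 | 28   WAW R4: wait I2 write@18 · RAW R5: wait I4 write@24
  I6 | 29 | 30 | 32 | 33   struct: ADD busy until I5 writes@28
  I7 | 30 | 34 | 40 | 41   RAW R5: wait I6 write@33
  I8 | 34 | 35 | 37 | 38   struct: ADD busy until I6 writes@33

cycle = 41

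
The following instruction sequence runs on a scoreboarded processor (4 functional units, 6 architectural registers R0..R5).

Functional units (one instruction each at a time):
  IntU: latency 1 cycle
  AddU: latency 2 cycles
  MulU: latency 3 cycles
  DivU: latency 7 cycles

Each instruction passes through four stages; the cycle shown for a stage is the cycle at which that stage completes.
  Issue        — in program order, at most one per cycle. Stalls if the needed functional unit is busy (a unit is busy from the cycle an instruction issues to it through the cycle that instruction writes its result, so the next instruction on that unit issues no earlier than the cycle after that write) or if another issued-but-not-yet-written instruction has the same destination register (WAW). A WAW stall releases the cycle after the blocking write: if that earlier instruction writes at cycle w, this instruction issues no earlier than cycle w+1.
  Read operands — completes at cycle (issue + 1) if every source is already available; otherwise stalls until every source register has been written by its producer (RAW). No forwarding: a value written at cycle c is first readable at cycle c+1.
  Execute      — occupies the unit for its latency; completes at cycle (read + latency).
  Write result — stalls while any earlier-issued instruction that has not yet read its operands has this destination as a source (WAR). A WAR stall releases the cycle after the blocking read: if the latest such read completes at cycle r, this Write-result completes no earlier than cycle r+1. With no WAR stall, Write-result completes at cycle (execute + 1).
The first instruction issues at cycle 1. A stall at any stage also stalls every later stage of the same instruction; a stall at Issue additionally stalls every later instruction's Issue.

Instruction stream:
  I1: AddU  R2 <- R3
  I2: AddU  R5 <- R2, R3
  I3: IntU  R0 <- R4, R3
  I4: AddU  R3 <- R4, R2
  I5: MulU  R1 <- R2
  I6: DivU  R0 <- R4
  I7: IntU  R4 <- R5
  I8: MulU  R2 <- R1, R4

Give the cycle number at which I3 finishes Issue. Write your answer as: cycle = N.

1) issue 1, read 2, done 4, write 5
2) issue 6, read 7, done 9, write 10  <struct: AddU busy until I1 writes@5>
3) issue 7, read 8, done 9, write 10
4) issue 11, read 12, done 14, write 15  <struct: AddU busy until I2 writes@10>
5) issue 12, read 13, done 16, write 17
6) issue 13, read 14, done 21, write 22
7) issue 14, read 15, done 16, write 17
8) issue 18, read 19, done 22, write 23  <struct: MulU busy until I5 writes@17>

cycle = 7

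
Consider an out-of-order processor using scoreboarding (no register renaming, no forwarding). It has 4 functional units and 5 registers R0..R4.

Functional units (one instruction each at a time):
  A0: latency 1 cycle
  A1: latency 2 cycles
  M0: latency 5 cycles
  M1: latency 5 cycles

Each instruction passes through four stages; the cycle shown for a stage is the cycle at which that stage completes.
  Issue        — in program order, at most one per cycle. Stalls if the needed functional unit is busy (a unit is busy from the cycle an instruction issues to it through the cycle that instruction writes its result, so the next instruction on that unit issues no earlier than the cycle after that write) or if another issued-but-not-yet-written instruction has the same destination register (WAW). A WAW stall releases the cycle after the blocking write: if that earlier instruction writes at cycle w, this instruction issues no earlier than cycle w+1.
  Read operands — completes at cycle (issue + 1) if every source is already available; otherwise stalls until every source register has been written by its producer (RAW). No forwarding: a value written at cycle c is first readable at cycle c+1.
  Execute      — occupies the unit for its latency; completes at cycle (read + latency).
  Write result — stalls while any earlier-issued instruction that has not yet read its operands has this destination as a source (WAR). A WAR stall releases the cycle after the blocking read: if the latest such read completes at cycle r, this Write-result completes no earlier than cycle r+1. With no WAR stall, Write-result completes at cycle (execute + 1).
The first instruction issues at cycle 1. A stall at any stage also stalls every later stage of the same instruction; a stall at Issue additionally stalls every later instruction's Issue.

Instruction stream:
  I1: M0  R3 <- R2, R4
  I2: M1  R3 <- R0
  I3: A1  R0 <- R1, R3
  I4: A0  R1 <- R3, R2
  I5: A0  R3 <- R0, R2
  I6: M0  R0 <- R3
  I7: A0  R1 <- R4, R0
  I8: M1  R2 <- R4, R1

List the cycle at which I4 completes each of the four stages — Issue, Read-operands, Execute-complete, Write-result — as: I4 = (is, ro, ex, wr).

I4 = (11, 17, 18, 19)

  I1 | 1 | 2 | 7 | 8
  I2 | 9 | 10 | 15 | 16   WAW R3: wait I1 write@8
  I3 | 10 | 17 | 19 | 20   RAW R3: wait I2 write@16
  I4 | 11 | 17 | 18 | 19   RAW R3: wait I2 write@16
  I5 | 20 | 21 | 22 | 23   struct: A0 busy until I4 writes@19
  I6 | 21 | 24 | 29 | 30   RAW R3: wait I5 write@23
  I7 | 24 | 31 | 32 | 33   struct: A0 busy until I5 writes@23 · RAW R0: wait I6 write@30
  I8 | 25 | 34 | 39 | 40   RAW R1: wait I7 write@33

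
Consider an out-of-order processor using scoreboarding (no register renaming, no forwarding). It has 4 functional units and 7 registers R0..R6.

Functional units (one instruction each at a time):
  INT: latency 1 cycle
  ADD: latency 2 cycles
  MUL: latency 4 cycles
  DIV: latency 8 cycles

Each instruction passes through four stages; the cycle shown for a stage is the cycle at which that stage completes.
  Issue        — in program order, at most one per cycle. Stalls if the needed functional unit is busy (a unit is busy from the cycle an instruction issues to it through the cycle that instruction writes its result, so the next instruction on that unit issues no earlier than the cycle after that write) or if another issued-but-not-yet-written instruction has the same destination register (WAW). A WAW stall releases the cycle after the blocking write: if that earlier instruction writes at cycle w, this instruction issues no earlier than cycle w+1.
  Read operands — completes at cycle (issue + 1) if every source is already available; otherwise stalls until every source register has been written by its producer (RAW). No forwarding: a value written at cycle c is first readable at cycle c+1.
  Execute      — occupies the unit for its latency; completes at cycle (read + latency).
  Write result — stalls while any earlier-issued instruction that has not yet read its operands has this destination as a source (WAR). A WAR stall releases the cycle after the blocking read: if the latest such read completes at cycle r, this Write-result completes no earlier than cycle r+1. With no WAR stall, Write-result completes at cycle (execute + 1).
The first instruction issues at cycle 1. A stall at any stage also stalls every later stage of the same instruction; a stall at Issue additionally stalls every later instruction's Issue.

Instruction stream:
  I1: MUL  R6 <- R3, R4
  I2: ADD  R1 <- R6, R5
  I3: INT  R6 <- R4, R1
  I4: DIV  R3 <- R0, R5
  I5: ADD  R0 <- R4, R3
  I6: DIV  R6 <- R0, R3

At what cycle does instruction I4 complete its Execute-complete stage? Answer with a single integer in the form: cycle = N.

cycle = 18

c1: I1 dispatched to MUL
c2: I1 operands ready, I2 dispatched to ADD
c6: I1 complete
c7: R6←I1
c8: I2 operands ready, I3 dispatched to INT
c9: I4 dispatched to DIV
c10: I2 complete, I4 operands ready
c11: R1←I2
c12: I3 operands ready, I5 dispatched to ADD
c13: I3 complete
c14: R6←I3
c18: I4 complete
c19: R3←I4
c20: I5 operands ready, I6 dispatched to DIV
c22: I5 complete
c23: R0←I5
c24: I6 operands ready
c32: I6 complete
c33: R6←I6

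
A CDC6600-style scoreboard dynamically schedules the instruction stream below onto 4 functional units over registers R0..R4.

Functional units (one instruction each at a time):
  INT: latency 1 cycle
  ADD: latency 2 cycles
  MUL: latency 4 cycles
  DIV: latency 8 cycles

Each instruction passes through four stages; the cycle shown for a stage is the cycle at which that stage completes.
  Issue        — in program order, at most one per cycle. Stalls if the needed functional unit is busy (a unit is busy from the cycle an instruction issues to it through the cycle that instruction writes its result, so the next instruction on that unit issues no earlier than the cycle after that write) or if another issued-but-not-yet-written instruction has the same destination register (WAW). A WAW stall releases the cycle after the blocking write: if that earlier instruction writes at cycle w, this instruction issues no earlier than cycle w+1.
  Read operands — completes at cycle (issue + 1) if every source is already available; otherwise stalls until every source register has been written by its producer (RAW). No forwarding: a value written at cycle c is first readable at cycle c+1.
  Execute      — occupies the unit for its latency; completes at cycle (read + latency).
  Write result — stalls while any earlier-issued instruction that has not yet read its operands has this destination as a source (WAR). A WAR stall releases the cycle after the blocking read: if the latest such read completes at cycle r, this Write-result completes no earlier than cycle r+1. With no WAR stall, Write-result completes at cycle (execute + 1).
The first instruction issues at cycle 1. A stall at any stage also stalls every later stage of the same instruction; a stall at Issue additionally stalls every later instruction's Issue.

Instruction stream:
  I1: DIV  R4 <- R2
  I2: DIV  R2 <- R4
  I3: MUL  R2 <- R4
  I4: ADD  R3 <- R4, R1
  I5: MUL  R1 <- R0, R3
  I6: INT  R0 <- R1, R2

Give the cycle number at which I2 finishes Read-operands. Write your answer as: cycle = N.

cycle = 13

cycle 1: issue I1 (DIV)
cycle 2: I1 read-ops
cycle 10: I1 finished on DIV
cycle 11: I1→R4
cycle 12: issue I2 (DIV)
cycle 13: I2 read-ops
cycle 21: I2 finished on DIV
cycle 22: I2→R2
cycle 23: issue I3 (MUL)
cycle 24: I3 read-ops; issue I4 (ADD)
cycle 25: I4 read-ops
cycle 27: I4 finished on ADD
cycle 28: I3 finished on MUL; I4→R3
cycle 29: I3→R2
cycle 30: issue I5 (MUL)
cycle 31: I5 read-ops; issue I6 (INT)
cycle 35: I5 finished on MUL
cycle 36: I5→R1
cycle 37: I6 read-ops
cycle 38: I6 finished on INT
cycle 39: I6→R0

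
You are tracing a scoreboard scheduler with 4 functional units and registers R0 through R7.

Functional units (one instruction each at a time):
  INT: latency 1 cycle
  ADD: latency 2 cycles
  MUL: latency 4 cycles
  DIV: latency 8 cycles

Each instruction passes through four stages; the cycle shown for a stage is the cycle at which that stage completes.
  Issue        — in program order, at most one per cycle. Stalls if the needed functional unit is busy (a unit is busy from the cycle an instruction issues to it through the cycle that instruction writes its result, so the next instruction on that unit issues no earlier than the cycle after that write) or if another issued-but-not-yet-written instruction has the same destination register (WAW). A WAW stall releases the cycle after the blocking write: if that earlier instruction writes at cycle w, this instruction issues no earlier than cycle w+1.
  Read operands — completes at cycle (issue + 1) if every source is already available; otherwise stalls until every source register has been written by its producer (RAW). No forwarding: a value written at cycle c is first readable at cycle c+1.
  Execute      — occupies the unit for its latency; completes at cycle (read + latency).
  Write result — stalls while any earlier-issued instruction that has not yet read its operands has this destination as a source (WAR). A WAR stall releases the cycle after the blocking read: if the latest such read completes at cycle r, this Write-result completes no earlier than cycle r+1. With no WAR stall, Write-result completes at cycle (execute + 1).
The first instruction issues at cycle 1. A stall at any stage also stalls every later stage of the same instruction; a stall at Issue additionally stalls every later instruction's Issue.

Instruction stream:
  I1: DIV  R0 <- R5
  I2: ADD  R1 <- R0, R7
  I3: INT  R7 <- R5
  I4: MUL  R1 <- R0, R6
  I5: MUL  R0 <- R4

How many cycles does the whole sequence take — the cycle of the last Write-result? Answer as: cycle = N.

cycle = 29

  I1 | 1 | 2 | 10 | 11
  I2 | 2 | 12 | 14 | 15   RAW R0: wait I1 write@11
  I3 | 3 | 4 | 5 | 13   WAR R7: wait I2 read@12
  I4 | 16 | 17 | 21 | 22   WAW R1: wait I2 write@15
  I5 | 23 | 24 | 28 | 29   struct: MUL busy until I4 writes@22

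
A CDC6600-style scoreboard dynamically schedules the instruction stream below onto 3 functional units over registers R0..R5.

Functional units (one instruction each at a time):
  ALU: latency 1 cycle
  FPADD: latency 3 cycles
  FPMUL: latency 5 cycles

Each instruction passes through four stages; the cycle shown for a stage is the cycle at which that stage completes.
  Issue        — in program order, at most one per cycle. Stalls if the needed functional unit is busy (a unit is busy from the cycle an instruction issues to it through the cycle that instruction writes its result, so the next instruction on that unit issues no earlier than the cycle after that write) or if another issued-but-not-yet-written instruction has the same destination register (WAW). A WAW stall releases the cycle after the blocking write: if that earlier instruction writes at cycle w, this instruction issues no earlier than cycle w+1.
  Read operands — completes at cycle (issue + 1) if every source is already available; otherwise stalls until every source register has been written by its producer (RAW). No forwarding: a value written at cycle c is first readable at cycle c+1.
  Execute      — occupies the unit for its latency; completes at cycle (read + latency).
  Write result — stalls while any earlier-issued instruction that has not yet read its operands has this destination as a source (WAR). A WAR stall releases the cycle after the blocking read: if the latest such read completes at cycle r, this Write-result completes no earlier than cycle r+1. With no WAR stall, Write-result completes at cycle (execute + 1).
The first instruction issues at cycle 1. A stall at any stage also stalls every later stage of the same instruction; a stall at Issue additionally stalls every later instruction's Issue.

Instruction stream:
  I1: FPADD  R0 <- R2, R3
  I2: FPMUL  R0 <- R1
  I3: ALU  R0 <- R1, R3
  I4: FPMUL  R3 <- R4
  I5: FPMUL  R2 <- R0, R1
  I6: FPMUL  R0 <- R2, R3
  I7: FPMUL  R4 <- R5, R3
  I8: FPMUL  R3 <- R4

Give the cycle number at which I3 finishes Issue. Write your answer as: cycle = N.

cycle 1: I1→FPADD
cycle 2: I1 RO
cycle 5: I1 EX
cycle 6: I1 WR R0
cycle 7: I2→FPMUL
cycle 8: I2 RO
cycle 13: I2 EX
cycle 14: I2 WR R0
cycle 15: I3→ALU
cycle 16: I3 RO | I4→FPMUL
cycle 17: I3 EX | I4 RO
cycle 18: I3 WR R0
cycle 22: I4 EX
cycle 23: I4 WR R3
cycle 24: I5→FPMUL
cycle 25: I5 RO
cycle 30: I5 EX
cycle 31: I5 WR R2
cycle 32: I6→FPMUL
cycle 33: I6 RO
cycle 38: I6 EX
cycle 39: I6 WR R0
cycle 40: I7→FPMUL
cycle 41: I7 RO
cycle 46: I7 EX
cycle 47: I7 WR R4
cycle 48: I8→FPMUL
cycle 49: I8 RO
cycle 54: I8 EX
cycle 55: I8 WR R3

cycle = 15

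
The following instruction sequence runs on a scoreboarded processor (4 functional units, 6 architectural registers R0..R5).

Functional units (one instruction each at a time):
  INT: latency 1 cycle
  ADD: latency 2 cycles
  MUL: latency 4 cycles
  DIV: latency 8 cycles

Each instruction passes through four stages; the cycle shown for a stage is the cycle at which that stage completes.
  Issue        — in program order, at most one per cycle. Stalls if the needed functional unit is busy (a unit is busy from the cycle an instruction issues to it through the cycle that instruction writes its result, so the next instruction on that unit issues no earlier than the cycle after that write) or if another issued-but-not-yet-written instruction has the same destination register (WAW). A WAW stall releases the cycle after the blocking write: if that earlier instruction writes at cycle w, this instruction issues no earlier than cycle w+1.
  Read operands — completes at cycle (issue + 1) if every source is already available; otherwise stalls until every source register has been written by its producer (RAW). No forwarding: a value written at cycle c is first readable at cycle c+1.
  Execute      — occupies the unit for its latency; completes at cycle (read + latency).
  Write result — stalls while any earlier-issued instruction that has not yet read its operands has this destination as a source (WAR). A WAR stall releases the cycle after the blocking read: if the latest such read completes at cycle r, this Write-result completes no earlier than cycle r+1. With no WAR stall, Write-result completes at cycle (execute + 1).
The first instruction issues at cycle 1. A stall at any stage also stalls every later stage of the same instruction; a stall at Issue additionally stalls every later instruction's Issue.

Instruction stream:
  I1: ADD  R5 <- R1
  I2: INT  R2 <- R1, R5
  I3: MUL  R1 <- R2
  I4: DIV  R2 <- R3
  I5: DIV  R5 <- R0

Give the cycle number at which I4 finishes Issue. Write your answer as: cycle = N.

c1: I1→ADD
c2: I1 RO; I2→INT
c3: I3→MUL
c4: I1 EX
c5: I1 WR R5
c6: I2 RO
c7: I2 EX
c8: I2 WR R2
c9: I3 RO; I4→DIV
c10: I4 RO
c13: I3 EX
c14: I3 WR R1
c18: I4 EX
c19: I4 WR R2
c20: I5→DIV
c21: I5 RO
c29: I5 EX
c30: I5 WR R5

cycle = 9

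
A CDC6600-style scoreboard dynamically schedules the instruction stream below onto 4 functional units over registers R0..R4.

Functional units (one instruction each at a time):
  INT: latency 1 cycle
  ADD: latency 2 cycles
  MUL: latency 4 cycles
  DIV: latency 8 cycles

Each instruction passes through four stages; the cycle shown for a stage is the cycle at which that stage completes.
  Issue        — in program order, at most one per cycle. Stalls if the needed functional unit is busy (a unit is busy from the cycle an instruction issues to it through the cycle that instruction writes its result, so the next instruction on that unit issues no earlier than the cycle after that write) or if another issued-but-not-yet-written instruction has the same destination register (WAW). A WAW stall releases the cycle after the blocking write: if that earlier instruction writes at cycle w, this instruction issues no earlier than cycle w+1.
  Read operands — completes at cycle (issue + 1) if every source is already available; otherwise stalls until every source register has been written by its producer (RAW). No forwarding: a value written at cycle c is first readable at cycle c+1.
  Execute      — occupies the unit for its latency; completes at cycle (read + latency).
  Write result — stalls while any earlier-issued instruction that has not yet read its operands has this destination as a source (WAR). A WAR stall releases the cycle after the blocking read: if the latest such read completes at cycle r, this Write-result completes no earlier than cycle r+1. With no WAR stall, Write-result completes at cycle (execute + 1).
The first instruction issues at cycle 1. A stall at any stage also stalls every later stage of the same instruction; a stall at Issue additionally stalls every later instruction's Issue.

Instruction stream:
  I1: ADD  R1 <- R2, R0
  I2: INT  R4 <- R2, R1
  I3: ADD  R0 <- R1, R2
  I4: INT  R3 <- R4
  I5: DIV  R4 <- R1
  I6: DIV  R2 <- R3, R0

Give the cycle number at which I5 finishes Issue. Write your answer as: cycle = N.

cycle = 10

t=1  I1→ADD
t=2  I1 RO; I2→INT
t=4  I1 EX
t=5  I1 WR R1
t=6  I2 RO; I3→ADD
t=7  I2 EX; I3 RO
t=8  I2 WR R4
t=9  I3 EX; I4→INT
t=10  I3 WR R0; I4 RO; I5→DIV
t=11  I4 EX; I5 RO
t=12  I4 WR R3
t=19  I5 EX
t=20  I5 WR R4
t=21  I6→DIV
t=22  I6 RO
t=30  I6 EX
t=31  I6 WR R2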